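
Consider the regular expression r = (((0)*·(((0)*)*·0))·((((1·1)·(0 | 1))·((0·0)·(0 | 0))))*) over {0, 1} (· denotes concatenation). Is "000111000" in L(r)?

yes

Split as 000·111000: ((0)*·(((0)*)*·0)) matches 000 and ((((1·1)·(0|1))·((0·0)·(0|0))))* matches 111000.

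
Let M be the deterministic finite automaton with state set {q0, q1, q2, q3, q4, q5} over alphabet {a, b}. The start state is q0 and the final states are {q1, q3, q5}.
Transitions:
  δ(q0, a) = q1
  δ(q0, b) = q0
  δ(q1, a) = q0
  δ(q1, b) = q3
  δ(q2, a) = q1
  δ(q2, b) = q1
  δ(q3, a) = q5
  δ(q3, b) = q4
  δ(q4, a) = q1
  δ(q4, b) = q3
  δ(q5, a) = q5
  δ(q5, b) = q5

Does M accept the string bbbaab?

rejected

q0 --b--> q0
q0 --b--> q0
q0 --b--> q0
q0 --a--> q1
q1 --a--> q0
q0 --b--> q0
End in state q0, which is not an accepting state.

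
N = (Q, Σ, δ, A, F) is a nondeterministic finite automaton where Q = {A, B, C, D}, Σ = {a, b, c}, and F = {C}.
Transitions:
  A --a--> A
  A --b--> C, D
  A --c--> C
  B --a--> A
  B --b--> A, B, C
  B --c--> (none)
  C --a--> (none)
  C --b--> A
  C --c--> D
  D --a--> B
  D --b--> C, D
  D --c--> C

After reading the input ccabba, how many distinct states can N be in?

Start: {A}
read c: {C}
read c: {D}
read a: {B}
read b: {A, B, C}
read b: {A, B, C, D}
read a: {A, B}
Final reachable set {A, B} has 2 states.

2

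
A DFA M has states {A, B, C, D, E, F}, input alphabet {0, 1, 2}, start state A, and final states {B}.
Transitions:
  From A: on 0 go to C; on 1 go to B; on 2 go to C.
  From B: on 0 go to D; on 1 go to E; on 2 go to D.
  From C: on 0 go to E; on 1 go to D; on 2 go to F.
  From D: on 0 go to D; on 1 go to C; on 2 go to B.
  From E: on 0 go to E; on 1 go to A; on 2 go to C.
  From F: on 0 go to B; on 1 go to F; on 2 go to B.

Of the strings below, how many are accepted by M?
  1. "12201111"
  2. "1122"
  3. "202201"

0

"12201111": rejected
"1122": rejected
"202201": rejected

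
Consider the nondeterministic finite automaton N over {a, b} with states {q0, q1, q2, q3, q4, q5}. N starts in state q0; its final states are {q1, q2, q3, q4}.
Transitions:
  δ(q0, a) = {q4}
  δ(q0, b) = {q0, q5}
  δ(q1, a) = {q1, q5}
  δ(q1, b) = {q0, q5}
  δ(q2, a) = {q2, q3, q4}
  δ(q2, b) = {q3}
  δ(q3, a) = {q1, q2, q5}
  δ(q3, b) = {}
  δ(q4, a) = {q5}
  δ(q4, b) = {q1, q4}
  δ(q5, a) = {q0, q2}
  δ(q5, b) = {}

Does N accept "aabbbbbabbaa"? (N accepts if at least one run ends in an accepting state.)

Start: {q0}
read a: {q4}
read a: {q5}
read b: {}
The reachable set is empty and stays empty for the remaining 9 symbols.
Reachable ∩ accepting = {} — empty.

rejected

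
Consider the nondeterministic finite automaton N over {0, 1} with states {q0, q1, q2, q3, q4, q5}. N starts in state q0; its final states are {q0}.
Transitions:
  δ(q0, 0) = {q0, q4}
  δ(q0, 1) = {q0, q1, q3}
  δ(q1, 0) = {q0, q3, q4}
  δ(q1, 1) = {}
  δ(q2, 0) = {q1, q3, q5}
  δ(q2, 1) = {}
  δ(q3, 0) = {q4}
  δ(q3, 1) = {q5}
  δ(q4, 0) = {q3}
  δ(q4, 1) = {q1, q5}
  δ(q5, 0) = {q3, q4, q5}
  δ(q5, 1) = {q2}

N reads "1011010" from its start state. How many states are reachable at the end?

5

Start: {q0}
read 1: {q0, q1, q3}
read 0: {q0, q3, q4}
read 1: {q0, q1, q3, q5}
read 1: {q0, q1, q2, q3, q5}
read 0: {q0, q1, q3, q4, q5}
read 1: {q0, q1, q2, q3, q5}
read 0: {q0, q1, q3, q4, q5}
Final reachable set {q0, q1, q3, q4, q5} has 5 states.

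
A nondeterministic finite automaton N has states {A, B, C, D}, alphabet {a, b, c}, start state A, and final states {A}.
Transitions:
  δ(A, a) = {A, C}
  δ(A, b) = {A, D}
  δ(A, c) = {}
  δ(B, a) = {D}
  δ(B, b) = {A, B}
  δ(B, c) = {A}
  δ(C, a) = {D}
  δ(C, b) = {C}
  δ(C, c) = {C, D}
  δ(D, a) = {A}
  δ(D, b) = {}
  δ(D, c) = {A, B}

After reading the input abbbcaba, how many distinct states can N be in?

3

Start: {A}
read a: {A, C}
read b: {A, C, D}
read b: {A, C, D}
read b: {A, C, D}
read c: {A, B, C, D}
read a: {A, C, D}
read b: {A, C, D}
read a: {A, C, D}
Final reachable set {A, C, D} has 3 states.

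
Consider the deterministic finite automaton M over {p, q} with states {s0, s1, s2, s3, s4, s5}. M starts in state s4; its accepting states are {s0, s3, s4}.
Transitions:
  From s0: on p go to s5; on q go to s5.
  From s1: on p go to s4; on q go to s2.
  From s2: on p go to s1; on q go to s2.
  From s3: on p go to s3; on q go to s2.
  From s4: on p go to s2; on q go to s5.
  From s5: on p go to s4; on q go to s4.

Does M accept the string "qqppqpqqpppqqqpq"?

s4 --q--> s5
s5 --q--> s4
s4 --p--> s2
s2 --p--> s1
s1 --q--> s2
s2 --p--> s1
s1 --q--> s2
s2 --q--> s2
s2 --p--> s1
s1 --p--> s4
s4 --p--> s2
s2 --q--> s2
s2 --q--> s2
s2 --q--> s2
s2 --p--> s1
s1 --q--> s2
End in state s2, which is not an accepting state.

rejected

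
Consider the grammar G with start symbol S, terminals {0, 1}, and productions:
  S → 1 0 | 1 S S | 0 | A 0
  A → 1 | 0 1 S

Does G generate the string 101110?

no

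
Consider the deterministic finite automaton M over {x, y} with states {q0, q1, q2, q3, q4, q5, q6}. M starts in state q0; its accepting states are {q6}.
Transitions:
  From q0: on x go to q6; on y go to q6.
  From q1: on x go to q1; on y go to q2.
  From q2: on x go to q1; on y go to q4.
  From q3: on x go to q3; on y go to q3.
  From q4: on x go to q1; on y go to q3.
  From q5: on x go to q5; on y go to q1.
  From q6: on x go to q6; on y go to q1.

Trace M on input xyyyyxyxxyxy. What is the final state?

q0 --x--> q6
q6 --y--> q1
q1 --y--> q2
q2 --y--> q4
q4 --y--> q3
q3 --x--> q3
q3 --y--> q3
q3 --x--> q3
q3 --x--> q3
q3 --y--> q3
q3 --x--> q3
q3 --y--> q3

q3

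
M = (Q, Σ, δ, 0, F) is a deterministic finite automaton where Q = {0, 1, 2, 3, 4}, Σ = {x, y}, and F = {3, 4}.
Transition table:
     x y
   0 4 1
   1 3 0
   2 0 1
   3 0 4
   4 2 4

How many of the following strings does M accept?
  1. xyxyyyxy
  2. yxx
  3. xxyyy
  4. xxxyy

xyxyyyxy: accepted
yxx: rejected
xxyyy: rejected
xxxyy: rejected

1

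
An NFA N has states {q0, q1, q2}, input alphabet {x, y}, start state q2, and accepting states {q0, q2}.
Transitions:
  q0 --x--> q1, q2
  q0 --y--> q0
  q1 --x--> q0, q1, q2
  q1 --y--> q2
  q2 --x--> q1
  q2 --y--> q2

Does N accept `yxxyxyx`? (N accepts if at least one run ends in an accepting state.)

rejected

Start: {q2}
read y: {q2}
read x: {q1}
read x: {q0, q1, q2}
read y: {q0, q2}
read x: {q1, q2}
read y: {q2}
read x: {q1}
Reachable ∩ accepting = {} — empty.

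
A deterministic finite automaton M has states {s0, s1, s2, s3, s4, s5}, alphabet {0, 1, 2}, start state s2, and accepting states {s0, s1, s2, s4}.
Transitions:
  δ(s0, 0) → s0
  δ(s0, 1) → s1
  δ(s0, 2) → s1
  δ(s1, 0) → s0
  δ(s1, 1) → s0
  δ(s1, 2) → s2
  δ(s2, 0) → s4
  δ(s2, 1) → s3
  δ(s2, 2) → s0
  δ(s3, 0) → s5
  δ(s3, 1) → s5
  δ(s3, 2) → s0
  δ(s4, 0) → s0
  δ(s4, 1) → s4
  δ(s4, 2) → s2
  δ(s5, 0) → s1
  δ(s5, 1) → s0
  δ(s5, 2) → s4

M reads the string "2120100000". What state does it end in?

s0

s2 --2--> s0
s0 --1--> s1
s1 --2--> s2
s2 --0--> s4
s4 --1--> s4
s4 --0--> s0
s0 --0--> s0
s0 --0--> s0
s0 --0--> s0
s0 --0--> s0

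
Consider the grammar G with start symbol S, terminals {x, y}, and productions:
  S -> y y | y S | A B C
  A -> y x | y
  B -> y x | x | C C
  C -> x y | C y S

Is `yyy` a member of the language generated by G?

yes

S ⇒ yS ⇒ yyy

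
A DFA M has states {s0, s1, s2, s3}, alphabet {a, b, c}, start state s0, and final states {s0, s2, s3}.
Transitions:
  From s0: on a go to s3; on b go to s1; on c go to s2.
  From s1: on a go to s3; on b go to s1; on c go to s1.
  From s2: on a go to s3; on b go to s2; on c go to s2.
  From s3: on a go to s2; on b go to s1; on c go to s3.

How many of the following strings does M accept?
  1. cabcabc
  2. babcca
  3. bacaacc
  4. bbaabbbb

3

cabcabc: rejected
babcca: accepted
bacaacc: accepted
bbaabbbb: accepted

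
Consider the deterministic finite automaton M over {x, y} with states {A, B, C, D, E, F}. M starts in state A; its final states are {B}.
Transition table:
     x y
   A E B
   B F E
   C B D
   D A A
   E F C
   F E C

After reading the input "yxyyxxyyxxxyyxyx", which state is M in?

F

A --y--> B
B --x--> F
F --y--> C
C --y--> D
D --x--> A
A --x--> E
E --y--> C
C --y--> D
D --x--> A
A --x--> E
E --x--> F
F --y--> C
C --y--> D
D --x--> A
A --y--> B
B --x--> F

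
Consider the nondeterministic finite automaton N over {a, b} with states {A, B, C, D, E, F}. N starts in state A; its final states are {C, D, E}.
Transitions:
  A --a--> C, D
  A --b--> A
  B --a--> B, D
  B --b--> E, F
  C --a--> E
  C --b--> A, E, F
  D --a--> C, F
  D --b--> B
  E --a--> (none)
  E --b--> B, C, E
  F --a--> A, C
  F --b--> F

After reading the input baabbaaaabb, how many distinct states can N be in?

Start: {A}
read b: {A}
read a: {C, D}
read a: {C, E, F}
read b: {A, B, C, E, F}
read b: {A, B, C, E, F}
read a: {A, B, C, D, E}
read a: {B, C, D, E, F}
read a: {A, B, C, D, E, F}
read a: {A, B, C, D, E, F}
read b: {A, B, C, E, F}
read b: {A, B, C, E, F}
Final reachable set {A, B, C, E, F} has 5 states.

5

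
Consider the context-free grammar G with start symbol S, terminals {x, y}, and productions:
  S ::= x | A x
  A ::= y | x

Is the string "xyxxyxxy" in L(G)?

no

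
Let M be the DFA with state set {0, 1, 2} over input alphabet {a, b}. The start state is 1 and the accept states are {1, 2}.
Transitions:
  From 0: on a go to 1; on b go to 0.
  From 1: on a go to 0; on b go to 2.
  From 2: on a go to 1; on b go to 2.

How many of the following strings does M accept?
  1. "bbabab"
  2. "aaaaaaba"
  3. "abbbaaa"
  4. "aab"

4

"bbabab": accepted
"aaaaaaba": accepted
"abbbaaa": accepted
"aab": accepted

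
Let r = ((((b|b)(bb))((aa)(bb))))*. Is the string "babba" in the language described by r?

no

babba cannot be split into zero or more pieces each matching (((b|b)(bb))((aa)(bb))).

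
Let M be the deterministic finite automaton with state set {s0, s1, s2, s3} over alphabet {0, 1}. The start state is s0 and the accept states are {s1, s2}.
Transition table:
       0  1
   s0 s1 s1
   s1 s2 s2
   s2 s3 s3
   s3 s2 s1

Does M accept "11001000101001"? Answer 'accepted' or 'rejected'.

accepted

s0 --1--> s1
s1 --1--> s2
s2 --0--> s3
s3 --0--> s2
s2 --1--> s3
s3 --0--> s2
s2 --0--> s3
s3 --0--> s2
s2 --1--> s3
s3 --0--> s2
s2 --1--> s3
s3 --0--> s2
s2 --0--> s3
s3 --1--> s1
End in state s1, which is an accepting state.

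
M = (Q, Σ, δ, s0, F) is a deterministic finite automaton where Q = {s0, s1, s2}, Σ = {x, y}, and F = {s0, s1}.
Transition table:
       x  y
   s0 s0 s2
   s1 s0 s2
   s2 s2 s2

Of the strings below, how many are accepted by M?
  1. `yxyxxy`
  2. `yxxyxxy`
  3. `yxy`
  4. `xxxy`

0

`yxyxxy`: rejected
`yxxyxxy`: rejected
`yxy`: rejected
`xxxy`: rejected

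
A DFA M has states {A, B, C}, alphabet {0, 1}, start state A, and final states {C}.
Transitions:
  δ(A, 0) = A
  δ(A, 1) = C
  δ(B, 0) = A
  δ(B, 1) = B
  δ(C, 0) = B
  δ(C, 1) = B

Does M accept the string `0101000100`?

A --0--> A
A --1--> C
C --0--> B
B --1--> B
B --0--> A
A --0--> A
A --0--> A
A --1--> C
C --0--> B
B --0--> A
End in state A, which is not an accepting state.

rejected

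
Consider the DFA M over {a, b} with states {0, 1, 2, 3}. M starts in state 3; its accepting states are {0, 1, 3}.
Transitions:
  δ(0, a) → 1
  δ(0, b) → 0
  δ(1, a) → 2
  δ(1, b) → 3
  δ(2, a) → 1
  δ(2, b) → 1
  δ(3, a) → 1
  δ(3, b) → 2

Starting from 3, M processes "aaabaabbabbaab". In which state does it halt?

1

3 --a--> 1
1 --a--> 2
2 --a--> 1
1 --b--> 3
3 --a--> 1
1 --a--> 2
2 --b--> 1
1 --b--> 3
3 --a--> 1
1 --b--> 3
3 --b--> 2
2 --a--> 1
1 --a--> 2
2 --b--> 1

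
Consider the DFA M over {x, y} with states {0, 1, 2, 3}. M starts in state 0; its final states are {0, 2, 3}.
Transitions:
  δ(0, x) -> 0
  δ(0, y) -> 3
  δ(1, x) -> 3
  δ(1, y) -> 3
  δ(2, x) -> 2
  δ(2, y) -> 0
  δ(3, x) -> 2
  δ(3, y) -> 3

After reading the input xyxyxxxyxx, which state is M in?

2

0 --x--> 0
0 --y--> 3
3 --x--> 2
2 --y--> 0
0 --x--> 0
0 --x--> 0
0 --x--> 0
0 --y--> 3
3 --x--> 2
2 --x--> 2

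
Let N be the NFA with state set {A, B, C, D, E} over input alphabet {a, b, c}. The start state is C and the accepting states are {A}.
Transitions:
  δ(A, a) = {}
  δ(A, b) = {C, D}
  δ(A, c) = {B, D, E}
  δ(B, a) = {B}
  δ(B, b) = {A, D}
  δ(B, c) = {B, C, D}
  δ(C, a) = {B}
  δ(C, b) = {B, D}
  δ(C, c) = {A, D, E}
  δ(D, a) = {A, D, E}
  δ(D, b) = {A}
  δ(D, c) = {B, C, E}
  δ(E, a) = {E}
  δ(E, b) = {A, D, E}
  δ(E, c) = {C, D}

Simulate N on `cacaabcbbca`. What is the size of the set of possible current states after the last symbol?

4

Start: {C}
read c: {A, D, E}
read a: {A, D, E}
read c: {B, C, D, E}
read a: {A, B, D, E}
read a: {A, B, D, E}
read b: {A, C, D, E}
read c: {A, B, C, D, E}
read b: {A, B, C, D, E}
read b: {A, B, C, D, E}
read c: {A, B, C, D, E}
read a: {A, B, D, E}
Final reachable set {A, B, D, E} has 4 states.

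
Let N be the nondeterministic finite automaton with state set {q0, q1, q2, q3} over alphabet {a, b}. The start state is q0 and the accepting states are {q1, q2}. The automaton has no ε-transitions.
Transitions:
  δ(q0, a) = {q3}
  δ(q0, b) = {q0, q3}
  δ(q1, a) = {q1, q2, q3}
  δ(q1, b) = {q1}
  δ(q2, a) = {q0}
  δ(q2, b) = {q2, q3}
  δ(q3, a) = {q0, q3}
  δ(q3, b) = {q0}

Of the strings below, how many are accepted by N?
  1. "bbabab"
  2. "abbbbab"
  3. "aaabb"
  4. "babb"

0

"bbabab": rejected
"abbbbab": rejected
"aaabb": rejected
"babb": rejected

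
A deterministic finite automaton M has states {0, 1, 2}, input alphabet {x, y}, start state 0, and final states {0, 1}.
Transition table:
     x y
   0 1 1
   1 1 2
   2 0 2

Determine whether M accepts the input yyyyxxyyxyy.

rejected

0 --y--> 1
1 --y--> 2
2 --y--> 2
2 --y--> 2
2 --x--> 0
0 --x--> 1
1 --y--> 2
2 --y--> 2
2 --x--> 0
0 --y--> 1
1 --y--> 2
End in state 2, which is not an accepting state.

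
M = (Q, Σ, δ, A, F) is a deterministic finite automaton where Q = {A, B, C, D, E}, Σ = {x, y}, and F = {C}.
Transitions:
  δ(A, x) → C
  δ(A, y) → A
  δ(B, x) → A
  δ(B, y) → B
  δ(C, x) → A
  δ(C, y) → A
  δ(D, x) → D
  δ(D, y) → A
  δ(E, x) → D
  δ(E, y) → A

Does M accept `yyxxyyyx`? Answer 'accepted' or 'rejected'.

A --y--> A
A --y--> A
A --x--> C
C --x--> A
A --y--> A
A --y--> A
A --y--> A
A --x--> C
End in state C, which is an accepting state.

accepted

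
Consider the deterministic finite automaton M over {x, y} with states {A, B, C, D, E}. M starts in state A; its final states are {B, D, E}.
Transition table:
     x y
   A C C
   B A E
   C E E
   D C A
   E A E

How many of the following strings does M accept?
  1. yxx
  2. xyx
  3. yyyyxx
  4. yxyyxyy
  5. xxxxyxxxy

2

yxx: rejected
xyx: rejected
yyyyxx: rejected
yxyyxyy: accepted
xxxxyxxxy: accepted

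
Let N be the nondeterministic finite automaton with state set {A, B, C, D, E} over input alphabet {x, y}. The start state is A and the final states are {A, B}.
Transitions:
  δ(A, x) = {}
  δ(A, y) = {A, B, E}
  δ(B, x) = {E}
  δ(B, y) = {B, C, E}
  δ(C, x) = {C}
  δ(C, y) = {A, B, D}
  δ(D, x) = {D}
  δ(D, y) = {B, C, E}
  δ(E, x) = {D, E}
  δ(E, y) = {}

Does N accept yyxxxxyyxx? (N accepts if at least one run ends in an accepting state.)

Start: {A}
read y: {A, B, E}
read y: {A, B, C, E}
read x: {C, D, E}
read x: {C, D, E}
read x: {C, D, E}
read x: {C, D, E}
read y: {A, B, C, D, E}
read y: {A, B, C, D, E}
read x: {C, D, E}
read x: {C, D, E}
Reachable ∩ accepting = {} — empty.

rejected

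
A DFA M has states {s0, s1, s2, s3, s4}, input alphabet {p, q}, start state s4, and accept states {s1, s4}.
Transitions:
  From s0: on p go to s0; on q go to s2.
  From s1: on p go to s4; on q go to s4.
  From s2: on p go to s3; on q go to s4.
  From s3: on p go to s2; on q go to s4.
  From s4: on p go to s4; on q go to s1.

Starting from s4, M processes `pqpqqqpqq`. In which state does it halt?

s4 --p--> s4
s4 --q--> s1
s1 --p--> s4
s4 --q--> s1
s1 --q--> s4
s4 --q--> s1
s1 --p--> s4
s4 --q--> s1
s1 --q--> s4

s4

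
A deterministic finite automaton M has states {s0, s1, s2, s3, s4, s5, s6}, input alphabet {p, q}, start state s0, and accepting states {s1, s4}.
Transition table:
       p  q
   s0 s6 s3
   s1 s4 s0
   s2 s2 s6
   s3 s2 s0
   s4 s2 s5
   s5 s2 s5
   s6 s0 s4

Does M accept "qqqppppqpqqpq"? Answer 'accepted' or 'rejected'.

accepted

s0 --q--> s3
s3 --q--> s0
s0 --q--> s3
s3 --p--> s2
s2 --p--> s2
s2 --p--> s2
s2 --p--> s2
s2 --q--> s6
s6 --p--> s0
s0 --q--> s3
s3 --q--> s0
s0 --p--> s6
s6 --q--> s4
End in state s4, which is an accepting state.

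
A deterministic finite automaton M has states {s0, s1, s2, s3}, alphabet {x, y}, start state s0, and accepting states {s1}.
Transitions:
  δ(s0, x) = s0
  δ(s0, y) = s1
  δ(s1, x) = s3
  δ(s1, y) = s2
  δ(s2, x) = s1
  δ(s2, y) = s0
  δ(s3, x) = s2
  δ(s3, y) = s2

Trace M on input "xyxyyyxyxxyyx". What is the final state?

s0 --x--> s0
s0 --y--> s1
s1 --x--> s3
s3 --y--> s2
s2 --y--> s0
s0 --y--> s1
s1 --x--> s3
s3 --y--> s2
s2 --x--> s1
s1 --x--> s3
s3 --y--> s2
s2 --y--> s0
s0 --x--> s0

s0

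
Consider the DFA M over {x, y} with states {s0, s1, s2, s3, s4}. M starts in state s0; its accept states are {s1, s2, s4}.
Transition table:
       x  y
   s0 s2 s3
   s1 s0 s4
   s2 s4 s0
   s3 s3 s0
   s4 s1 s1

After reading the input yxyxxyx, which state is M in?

s0 --y--> s3
s3 --x--> s3
s3 --y--> s0
s0 --x--> s2
s2 --x--> s4
s4 --y--> s1
s1 --x--> s0

s0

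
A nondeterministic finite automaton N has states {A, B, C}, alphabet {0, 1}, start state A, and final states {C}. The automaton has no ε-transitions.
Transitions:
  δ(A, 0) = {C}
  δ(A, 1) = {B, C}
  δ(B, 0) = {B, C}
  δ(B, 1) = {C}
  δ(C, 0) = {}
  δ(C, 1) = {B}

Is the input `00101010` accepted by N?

Start: {A}
read 0: {C}
read 0: {}
The reachable set is empty and stays empty for the remaining 6 symbols.
Reachable ∩ accepting = {} — empty.

rejected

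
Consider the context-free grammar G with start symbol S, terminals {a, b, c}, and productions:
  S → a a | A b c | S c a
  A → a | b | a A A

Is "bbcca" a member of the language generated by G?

yes

S ⇒ Sca ⇒ Abcca ⇒ bbcca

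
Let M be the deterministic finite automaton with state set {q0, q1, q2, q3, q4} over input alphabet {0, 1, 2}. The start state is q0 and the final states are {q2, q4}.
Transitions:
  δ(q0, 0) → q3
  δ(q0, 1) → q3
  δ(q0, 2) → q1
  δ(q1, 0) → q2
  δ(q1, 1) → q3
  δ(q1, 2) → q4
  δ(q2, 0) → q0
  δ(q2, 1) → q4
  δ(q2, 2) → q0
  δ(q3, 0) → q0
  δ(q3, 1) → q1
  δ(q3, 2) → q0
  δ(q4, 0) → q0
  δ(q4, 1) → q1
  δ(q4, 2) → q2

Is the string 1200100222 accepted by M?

accepted

q0 --1--> q3
q3 --2--> q0
q0 --0--> q3
q3 --0--> q0
q0 --1--> q3
q3 --0--> q0
q0 --0--> q3
q3 --2--> q0
q0 --2--> q1
q1 --2--> q4
End in state q4, which is an accepting state.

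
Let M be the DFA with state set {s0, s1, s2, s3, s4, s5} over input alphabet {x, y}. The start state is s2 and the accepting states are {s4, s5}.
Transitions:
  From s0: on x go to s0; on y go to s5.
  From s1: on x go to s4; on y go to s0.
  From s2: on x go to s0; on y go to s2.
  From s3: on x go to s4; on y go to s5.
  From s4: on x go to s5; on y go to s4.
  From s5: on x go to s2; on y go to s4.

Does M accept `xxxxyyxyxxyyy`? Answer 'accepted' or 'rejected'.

rejected

s2 --x--> s0
s0 --x--> s0
s0 --x--> s0
s0 --x--> s0
s0 --y--> s5
s5 --y--> s4
s4 --x--> s5
s5 --y--> s4
s4 --x--> s5
s5 --x--> s2
s2 --y--> s2
s2 --y--> s2
s2 --y--> s2
End in state s2, which is not an accepting state.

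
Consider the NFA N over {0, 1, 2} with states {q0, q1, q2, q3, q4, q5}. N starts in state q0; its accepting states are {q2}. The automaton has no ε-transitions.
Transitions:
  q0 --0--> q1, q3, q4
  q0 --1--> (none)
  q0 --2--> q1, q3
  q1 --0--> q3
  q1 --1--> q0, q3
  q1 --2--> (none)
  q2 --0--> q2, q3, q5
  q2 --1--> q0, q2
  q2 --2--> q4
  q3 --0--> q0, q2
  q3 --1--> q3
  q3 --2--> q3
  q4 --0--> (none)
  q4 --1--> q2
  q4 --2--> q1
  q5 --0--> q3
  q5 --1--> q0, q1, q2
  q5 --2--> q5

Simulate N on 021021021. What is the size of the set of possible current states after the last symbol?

4

Start: {q0}
read 0: {q1, q3, q4}
read 2: {q1, q3}
read 1: {q0, q3}
read 0: {q0, q1, q2, q3, q4}
read 2: {q1, q3, q4}
read 1: {q0, q2, q3}
read 0: {q0, q1, q2, q3, q4, q5}
read 2: {q1, q3, q4, q5}
read 1: {q0, q1, q2, q3}
Final reachable set {q0, q1, q2, q3} has 4 states.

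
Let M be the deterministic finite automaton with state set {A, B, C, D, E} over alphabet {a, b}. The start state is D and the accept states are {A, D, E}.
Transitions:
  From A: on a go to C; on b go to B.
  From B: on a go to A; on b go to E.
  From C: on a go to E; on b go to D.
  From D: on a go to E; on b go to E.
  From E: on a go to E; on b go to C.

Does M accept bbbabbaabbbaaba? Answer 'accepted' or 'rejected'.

accepted

D --b--> E
E --b--> C
C --b--> D
D --a--> E
E --b--> C
C --b--> D
D --a--> E
E --a--> E
E --b--> C
C --b--> D
D --b--> E
E --a--> E
E --a--> E
E --b--> C
C --a--> E
End in state E, which is an accepting state.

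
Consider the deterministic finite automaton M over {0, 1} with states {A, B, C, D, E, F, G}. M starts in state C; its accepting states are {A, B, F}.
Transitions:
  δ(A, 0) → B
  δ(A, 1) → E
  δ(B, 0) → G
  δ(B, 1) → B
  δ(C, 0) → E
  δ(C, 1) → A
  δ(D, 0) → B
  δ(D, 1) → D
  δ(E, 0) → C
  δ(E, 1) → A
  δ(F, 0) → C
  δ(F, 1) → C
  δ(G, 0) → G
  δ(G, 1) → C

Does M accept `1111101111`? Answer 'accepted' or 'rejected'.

accepted

C --1--> A
A --1--> E
E --1--> A
A --1--> E
E --1--> A
A --0--> B
B --1--> B
B --1--> B
B --1--> B
B --1--> B
End in state B, which is an accepting state.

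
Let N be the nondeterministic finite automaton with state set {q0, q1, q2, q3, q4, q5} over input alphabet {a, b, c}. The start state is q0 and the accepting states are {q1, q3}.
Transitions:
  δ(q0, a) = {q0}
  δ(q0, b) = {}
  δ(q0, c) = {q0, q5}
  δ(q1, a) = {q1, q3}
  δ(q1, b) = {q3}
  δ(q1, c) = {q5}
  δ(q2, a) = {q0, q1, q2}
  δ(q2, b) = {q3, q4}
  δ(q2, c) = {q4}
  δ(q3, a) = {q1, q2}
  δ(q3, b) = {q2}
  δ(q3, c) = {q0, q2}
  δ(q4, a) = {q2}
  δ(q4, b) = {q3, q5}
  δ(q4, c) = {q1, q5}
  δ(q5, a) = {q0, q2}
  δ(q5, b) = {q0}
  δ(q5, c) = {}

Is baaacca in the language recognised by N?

Start: {q0}
read b: {}
The reachable set is empty and stays empty for the remaining 6 symbols.
Reachable ∩ accepting = {} — empty.

rejected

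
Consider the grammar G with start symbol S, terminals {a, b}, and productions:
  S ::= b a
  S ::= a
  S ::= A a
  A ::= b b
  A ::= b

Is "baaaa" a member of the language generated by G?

no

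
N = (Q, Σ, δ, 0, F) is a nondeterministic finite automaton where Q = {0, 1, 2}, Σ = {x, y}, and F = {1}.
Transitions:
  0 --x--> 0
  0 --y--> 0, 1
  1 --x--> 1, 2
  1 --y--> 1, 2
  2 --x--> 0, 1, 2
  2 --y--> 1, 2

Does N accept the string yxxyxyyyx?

accepted

Start: {0}
read y: {0, 1}
read x: {0, 1, 2}
read x: {0, 1, 2}
read y: {0, 1, 2}
read x: {0, 1, 2}
read y: {0, 1, 2}
read y: {0, 1, 2}
read y: {0, 1, 2}
read x: {0, 1, 2}
Reachable ∩ accepting = {1} — nonempty.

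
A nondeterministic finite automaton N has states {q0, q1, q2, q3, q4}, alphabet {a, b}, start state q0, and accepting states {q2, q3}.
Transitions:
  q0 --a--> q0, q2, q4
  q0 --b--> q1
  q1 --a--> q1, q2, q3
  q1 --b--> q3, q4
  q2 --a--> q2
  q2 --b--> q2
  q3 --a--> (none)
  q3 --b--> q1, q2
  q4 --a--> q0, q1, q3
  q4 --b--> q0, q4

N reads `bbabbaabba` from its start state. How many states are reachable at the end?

5

Start: {q0}
read b: {q1}
read b: {q3, q4}
read a: {q0, q1, q3}
read b: {q1, q2, q3, q4}
read b: {q0, q1, q2, q3, q4}
read a: {q0, q1, q2, q3, q4}
read a: {q0, q1, q2, q3, q4}
read b: {q0, q1, q2, q3, q4}
read b: {q0, q1, q2, q3, q4}
read a: {q0, q1, q2, q3, q4}
Final reachable set {q0, q1, q2, q3, q4} has 5 states.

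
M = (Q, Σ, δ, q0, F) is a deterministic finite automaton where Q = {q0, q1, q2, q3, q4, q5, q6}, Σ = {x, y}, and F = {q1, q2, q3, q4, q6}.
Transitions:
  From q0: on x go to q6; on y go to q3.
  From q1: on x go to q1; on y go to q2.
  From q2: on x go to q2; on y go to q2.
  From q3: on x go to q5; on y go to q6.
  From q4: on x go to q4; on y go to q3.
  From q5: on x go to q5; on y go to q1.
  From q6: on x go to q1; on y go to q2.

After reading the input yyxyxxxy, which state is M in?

q2

q0 --y--> q3
q3 --y--> q6
q6 --x--> q1
q1 --y--> q2
q2 --x--> q2
q2 --x--> q2
q2 --x--> q2
q2 --y--> q2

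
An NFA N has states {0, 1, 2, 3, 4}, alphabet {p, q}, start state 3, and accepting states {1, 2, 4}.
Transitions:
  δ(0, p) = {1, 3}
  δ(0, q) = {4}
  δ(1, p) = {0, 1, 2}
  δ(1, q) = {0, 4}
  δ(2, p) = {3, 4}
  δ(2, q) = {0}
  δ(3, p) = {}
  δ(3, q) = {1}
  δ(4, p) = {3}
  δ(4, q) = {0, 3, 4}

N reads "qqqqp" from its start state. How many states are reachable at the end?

Start: {3}
read q: {1}
read q: {0, 4}
read q: {0, 3, 4}
read q: {0, 1, 3, 4}
read p: {0, 1, 2, 3}
Final reachable set {0, 1, 2, 3} has 4 states.

4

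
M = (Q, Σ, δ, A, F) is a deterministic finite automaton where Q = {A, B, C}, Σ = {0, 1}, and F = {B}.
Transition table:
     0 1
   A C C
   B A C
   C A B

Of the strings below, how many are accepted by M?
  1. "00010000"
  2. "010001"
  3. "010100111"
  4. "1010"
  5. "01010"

1

"00010000": rejected
"010001": rejected
"010100111": accepted
"1010": rejected
"01010": rejected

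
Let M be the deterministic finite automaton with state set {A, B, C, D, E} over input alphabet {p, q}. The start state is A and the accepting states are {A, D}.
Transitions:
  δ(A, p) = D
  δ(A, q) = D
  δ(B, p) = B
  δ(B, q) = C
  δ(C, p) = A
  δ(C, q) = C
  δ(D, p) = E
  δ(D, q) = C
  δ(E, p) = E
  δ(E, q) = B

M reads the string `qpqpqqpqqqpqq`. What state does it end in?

A --q--> D
D --p--> E
E --q--> B
B --p--> B
B --q--> C
C --q--> C
C --p--> A
A --q--> D
D --q--> C
C --q--> C
C --p--> A
A --q--> D
D --q--> C

C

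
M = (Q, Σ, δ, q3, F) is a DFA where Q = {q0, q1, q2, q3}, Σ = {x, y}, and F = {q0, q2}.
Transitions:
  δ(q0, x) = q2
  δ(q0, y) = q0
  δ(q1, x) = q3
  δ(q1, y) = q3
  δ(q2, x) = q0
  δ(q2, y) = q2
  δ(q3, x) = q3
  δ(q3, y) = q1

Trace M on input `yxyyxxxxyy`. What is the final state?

q3

q3 --y--> q1
q1 --x--> q3
q3 --y--> q1
q1 --y--> q3
q3 --x--> q3
q3 --x--> q3
q3 --x--> q3
q3 --x--> q3
q3 --y--> q1
q1 --y--> q3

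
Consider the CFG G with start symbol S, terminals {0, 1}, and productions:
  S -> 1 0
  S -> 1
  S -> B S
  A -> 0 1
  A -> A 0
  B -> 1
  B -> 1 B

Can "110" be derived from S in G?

yes

S ⇒ BS ⇒ 1S ⇒ 110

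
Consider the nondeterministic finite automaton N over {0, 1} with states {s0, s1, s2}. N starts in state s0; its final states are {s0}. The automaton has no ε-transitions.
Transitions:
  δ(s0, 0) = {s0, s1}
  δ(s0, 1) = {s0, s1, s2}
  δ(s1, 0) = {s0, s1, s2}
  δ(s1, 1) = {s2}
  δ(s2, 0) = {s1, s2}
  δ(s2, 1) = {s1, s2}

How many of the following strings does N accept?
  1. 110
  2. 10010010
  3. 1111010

3

110: accepted
10010010: accepted
1111010: accepted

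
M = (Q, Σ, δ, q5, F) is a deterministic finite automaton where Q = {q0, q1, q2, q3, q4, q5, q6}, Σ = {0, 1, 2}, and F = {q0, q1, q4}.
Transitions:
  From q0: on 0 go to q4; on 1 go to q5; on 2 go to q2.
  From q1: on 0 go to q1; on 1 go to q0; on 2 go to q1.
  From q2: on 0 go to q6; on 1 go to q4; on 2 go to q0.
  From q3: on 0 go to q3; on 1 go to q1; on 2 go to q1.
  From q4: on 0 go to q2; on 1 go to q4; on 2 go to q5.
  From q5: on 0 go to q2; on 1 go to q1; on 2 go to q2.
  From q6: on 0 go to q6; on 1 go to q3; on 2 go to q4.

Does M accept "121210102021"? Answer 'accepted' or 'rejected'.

q5 --1--> q1
q1 --2--> q1
q1 --1--> q0
q0 --2--> q2
q2 --1--> q4
q4 --0--> q2
q2 --1--> q4
q4 --0--> q2
q2 --2--> q0
q0 --0--> q4
q4 --2--> q5
q5 --1--> q1
End in state q1, which is an accepting state.

accepted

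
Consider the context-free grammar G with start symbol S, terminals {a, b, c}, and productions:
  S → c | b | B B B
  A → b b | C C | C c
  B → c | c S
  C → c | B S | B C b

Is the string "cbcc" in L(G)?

yes

S ⇒ BBB ⇒ cSBB ⇒ cbBB ⇒ cbcB ⇒ cbcc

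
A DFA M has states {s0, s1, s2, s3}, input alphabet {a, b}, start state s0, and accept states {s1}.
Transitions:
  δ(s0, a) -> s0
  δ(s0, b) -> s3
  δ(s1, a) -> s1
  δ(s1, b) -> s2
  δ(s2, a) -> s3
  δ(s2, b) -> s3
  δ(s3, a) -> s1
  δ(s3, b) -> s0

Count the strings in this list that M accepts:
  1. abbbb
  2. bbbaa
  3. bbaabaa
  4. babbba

abbbb: rejected
bbbaa: accepted
bbaabaa: accepted
babbba: rejected

2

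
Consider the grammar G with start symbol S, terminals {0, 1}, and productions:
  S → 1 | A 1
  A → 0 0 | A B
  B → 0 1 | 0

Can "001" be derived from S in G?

S ⇒ A1 ⇒ 001

yes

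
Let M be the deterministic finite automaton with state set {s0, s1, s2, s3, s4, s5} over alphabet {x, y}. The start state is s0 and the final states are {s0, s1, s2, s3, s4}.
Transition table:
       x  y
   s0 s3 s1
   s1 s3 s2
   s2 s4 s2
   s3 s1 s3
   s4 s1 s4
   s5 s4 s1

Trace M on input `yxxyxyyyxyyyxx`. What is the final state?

s0 --y--> s1
s1 --x--> s3
s3 --x--> s1
s1 --y--> s2
s2 --x--> s4
s4 --y--> s4
s4 --y--> s4
s4 --y--> s4
s4 --x--> s1
s1 --y--> s2
s2 --y--> s2
s2 --y--> s2
s2 --x--> s4
s4 --x--> s1

s1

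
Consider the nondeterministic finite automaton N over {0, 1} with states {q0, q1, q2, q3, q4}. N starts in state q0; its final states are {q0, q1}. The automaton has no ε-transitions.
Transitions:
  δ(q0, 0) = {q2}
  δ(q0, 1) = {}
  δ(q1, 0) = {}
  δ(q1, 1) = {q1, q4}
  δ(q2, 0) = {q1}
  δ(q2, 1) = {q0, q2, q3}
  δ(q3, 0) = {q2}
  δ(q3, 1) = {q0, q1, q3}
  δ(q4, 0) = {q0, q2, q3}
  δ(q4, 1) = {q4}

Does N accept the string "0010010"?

accepted

Start: {q0}
read 0: {q2}
read 0: {q1}
read 1: {q1, q4}
read 0: {q0, q2, q3}
read 0: {q1, q2}
read 1: {q0, q1, q2, q3, q4}
read 0: {q0, q1, q2, q3}
Reachable ∩ accepting = {q0, q1} — nonempty.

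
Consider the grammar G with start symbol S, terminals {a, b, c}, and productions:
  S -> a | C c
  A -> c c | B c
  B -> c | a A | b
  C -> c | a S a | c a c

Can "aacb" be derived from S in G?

no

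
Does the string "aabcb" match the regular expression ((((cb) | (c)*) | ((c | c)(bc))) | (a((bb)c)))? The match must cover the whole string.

Neither (((cb)|(c)*)|((c|c)(bc))) nor (a((bb)c)) matches aabcb.

no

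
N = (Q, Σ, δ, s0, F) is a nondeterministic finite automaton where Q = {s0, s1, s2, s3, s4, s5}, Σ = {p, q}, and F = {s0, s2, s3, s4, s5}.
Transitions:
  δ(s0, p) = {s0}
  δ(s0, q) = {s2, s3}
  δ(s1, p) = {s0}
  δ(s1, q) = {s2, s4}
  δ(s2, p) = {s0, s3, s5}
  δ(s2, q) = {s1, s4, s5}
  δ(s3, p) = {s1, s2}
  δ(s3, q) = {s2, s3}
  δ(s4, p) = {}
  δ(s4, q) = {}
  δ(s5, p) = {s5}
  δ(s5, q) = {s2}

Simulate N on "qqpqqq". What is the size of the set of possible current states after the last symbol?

Start: {s0}
read q: {s2, s3}
read q: {s1, s2, s3, s4, s5}
read p: {s0, s1, s2, s3, s5}
read q: {s1, s2, s3, s4, s5}
read q: {s1, s2, s3, s4, s5}
read q: {s1, s2, s3, s4, s5}
Final reachable set {s1, s2, s3, s4, s5} has 5 states.

5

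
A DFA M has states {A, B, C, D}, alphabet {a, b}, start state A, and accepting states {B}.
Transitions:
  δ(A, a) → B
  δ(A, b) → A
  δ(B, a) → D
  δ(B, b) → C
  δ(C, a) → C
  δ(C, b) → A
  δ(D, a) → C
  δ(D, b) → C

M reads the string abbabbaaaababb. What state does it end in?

A

A --a--> B
B --b--> C
C --b--> A
A --a--> B
B --b--> C
C --b--> A
A --a--> B
B --a--> D
D --a--> C
C --a--> C
C --b--> A
A --a--> B
B --b--> C
C --b--> A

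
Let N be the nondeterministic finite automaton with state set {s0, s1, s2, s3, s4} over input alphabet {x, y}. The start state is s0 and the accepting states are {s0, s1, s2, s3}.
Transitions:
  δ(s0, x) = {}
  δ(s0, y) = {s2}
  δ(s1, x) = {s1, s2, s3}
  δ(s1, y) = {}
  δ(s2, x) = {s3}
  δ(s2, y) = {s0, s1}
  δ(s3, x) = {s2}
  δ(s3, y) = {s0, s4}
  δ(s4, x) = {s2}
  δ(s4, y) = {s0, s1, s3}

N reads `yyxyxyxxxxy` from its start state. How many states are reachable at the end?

3

Start: {s0}
read y: {s2}
read y: {s0, s1}
read x: {s1, s2, s3}
read y: {s0, s1, s4}
read x: {s1, s2, s3}
read y: {s0, s1, s4}
read x: {s1, s2, s3}
read x: {s1, s2, s3}
read x: {s1, s2, s3}
read x: {s1, s2, s3}
read y: {s0, s1, s4}
Final reachable set {s0, s1, s4} has 3 states.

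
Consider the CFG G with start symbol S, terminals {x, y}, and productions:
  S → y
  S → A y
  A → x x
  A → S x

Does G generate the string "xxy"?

yes

S ⇒ Ay ⇒ xxy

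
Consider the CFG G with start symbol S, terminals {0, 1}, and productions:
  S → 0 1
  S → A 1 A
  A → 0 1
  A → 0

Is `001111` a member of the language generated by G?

no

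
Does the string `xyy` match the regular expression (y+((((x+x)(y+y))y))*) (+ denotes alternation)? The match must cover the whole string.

yes

The right alternative ((((x+x)(y+y))y))* matches xyy.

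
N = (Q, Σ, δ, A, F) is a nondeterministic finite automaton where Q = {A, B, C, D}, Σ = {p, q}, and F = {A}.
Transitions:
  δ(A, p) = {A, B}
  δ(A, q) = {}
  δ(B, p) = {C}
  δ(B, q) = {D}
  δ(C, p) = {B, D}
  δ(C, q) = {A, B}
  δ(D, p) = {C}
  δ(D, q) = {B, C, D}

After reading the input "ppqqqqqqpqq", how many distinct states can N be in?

4

Start: {A}
read p: {A, B}
read p: {A, B, C}
read q: {A, B, D}
read q: {B, C, D}
read q: {A, B, C, D}
read q: {A, B, C, D}
read q: {A, B, C, D}
read q: {A, B, C, D}
read p: {A, B, C, D}
read q: {A, B, C, D}
read q: {A, B, C, D}
Final reachable set {A, B, C, D} has 4 states.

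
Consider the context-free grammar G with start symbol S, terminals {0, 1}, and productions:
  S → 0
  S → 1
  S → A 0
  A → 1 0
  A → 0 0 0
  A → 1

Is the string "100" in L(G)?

yes

S ⇒ A0 ⇒ 100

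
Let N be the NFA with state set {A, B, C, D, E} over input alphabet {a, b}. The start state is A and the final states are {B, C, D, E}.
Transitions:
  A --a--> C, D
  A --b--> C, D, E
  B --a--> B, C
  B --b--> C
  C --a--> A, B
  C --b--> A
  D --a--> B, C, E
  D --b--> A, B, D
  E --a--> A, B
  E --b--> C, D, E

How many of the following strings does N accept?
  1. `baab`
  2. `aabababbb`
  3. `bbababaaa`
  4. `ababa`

`baab`: accepted
`aabababbb`: accepted
`bbababaaa`: accepted
`ababa`: accepted

4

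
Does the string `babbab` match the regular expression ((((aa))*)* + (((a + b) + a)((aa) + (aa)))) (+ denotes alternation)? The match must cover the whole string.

no

Neither (((aa))*)* nor (((a+b)+a)((aa)+(aa))) matches babbab.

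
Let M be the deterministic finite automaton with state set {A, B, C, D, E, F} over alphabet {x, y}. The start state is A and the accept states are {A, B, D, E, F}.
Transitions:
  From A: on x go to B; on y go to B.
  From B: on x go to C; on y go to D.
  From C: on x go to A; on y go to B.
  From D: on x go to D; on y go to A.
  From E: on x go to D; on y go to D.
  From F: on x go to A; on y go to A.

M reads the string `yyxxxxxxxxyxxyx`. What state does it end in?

A --y--> B
B --y--> D
D --x--> D
D --x--> D
D --x--> D
D --x--> D
D --x--> D
D --x--> D
D --x--> D
D --x--> D
D --y--> A
A --x--> B
B --x--> C
C --y--> B
B --x--> C

C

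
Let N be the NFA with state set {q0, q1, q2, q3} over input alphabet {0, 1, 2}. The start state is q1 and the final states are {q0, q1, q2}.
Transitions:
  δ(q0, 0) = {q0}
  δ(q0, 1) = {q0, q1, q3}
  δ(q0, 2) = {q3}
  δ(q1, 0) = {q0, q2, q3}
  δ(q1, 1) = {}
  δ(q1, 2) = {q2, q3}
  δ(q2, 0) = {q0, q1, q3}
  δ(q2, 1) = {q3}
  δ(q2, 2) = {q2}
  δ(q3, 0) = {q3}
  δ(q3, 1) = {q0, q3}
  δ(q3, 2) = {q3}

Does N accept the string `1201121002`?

Start: {q1}
read 1: {}
The reachable set is empty and stays empty for the remaining 9 symbols.
Reachable ∩ accepting = {} — empty.

rejected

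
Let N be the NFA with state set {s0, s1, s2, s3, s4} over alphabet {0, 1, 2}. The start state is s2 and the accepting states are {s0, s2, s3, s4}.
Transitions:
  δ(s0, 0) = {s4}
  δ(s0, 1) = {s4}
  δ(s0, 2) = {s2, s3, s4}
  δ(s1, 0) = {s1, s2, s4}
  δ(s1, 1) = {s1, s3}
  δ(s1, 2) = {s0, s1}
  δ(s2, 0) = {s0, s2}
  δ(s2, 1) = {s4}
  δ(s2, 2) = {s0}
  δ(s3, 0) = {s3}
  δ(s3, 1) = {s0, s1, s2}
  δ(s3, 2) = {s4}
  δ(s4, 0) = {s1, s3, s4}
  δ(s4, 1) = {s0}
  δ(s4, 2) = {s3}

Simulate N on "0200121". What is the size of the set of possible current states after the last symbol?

5

Start: {s2}
read 0: {s0, s2}
read 2: {s0, s2, s3, s4}
read 0: {s0, s1, s2, s3, s4}
read 0: {s0, s1, s2, s3, s4}
read 1: {s0, s1, s2, s3, s4}
read 2: {s0, s1, s2, s3, s4}
read 1: {s0, s1, s2, s3, s4}
Final reachable set {s0, s1, s2, s3, s4} has 5 states.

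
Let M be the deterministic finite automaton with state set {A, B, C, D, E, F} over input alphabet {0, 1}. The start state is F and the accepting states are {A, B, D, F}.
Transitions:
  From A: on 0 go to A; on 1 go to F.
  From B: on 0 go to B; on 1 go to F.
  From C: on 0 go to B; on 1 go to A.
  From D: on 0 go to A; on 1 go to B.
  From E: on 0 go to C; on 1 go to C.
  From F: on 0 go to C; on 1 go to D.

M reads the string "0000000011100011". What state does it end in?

D

F --0--> C
C --0--> B
B --0--> B
B --0--> B
B --0--> B
B --0--> B
B --0--> B
B --0--> B
B --1--> F
F --1--> D
D --1--> B
B --0--> B
B --0--> B
B --0--> B
B --1--> F
F --1--> D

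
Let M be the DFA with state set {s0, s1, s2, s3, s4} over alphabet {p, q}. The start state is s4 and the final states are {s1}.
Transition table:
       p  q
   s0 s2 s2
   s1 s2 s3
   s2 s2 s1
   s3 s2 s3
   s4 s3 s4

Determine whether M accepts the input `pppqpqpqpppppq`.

s4 --p--> s3
s3 --p--> s2
s2 --p--> s2
s2 --q--> s1
s1 --p--> s2
s2 --q--> s1
s1 --p--> s2
s2 --q--> s1
s1 --p--> s2
s2 --p--> s2
s2 --p--> s2
s2 --p--> s2
s2 --p--> s2
s2 --q--> s1
End in state s1, which is an accepting state.

accepted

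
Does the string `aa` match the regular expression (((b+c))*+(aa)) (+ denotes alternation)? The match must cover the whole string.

The right alternative (aa) matches aa.

yes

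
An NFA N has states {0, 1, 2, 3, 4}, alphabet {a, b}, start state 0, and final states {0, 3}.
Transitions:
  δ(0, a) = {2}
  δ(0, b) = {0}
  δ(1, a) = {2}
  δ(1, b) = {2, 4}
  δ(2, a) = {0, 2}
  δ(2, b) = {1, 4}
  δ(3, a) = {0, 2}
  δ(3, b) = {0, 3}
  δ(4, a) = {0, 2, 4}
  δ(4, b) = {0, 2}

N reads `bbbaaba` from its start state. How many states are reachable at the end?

3

Start: {0}
read b: {0}
read b: {0}
read b: {0}
read a: {2}
read a: {0, 2}
read b: {0, 1, 4}
read a: {0, 2, 4}
Final reachable set {0, 2, 4} has 3 states.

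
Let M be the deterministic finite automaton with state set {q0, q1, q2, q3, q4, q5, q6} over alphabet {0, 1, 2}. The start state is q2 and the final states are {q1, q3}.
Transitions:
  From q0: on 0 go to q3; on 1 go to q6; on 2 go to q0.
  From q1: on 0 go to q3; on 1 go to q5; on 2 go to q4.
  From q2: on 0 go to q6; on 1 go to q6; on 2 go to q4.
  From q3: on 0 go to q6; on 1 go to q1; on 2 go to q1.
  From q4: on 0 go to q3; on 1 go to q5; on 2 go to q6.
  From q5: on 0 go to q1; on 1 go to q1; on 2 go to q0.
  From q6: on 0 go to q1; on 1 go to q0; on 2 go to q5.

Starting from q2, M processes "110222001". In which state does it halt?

q1

q2 --1--> q6
q6 --1--> q0
q0 --0--> q3
q3 --2--> q1
q1 --2--> q4
q4 --2--> q6
q6 --0--> q1
q1 --0--> q3
q3 --1--> q1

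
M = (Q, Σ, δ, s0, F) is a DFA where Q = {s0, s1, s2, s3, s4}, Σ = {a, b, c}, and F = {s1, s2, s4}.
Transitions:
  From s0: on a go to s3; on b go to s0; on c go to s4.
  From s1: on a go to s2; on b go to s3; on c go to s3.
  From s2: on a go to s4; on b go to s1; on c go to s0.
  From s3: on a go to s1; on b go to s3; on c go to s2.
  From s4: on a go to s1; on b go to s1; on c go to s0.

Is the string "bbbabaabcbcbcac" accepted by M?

rejected

s0 --b--> s0
s0 --b--> s0
s0 --b--> s0
s0 --a--> s3
s3 --b--> s3
s3 --a--> s1
s1 --a--> s2
s2 --b--> s1
s1 --c--> s3
s3 --b--> s3
s3 --c--> s2
s2 --b--> s1
s1 --c--> s3
s3 --a--> s1
s1 --c--> s3
End in state s3, which is not an accepting state.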